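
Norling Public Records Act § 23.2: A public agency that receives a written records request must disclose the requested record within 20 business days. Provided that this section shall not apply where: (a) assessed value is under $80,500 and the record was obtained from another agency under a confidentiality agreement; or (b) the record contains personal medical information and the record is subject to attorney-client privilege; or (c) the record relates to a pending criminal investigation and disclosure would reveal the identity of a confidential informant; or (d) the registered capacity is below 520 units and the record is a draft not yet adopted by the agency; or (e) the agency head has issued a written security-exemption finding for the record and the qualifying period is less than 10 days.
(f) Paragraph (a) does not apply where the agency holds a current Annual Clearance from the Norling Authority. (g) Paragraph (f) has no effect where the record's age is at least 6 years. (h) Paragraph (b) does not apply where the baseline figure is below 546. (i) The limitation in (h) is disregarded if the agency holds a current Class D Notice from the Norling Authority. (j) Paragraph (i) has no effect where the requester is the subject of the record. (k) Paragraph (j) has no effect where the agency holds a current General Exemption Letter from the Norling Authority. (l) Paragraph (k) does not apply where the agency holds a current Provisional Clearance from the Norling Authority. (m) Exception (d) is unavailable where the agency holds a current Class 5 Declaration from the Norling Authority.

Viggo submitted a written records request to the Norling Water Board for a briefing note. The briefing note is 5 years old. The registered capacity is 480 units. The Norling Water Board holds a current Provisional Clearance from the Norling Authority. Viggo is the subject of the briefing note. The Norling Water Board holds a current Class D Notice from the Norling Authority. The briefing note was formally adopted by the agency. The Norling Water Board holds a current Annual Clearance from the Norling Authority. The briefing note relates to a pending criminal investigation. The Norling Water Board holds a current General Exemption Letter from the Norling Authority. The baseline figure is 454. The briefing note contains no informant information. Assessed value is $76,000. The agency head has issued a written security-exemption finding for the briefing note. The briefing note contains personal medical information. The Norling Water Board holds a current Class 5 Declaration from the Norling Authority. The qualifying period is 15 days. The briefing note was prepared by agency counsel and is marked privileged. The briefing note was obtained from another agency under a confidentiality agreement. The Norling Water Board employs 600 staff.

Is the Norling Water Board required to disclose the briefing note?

Yes — the Norling Water Board must disclose the briefing note.

Exception (a)'s conditions are all satisfied: assessed value is $76,000, under the $80,500 limit; the briefing note was obtained under a confidentiality agreement. But applying paragraphs (f)–(g): (f) operates against (a): a current Annual Clearance is held. (g), which would lift (f), is inapplicable — the record's age is 5 years, short of 6 years. So (a) is unavailable.
Exception (b)'s conditions are all satisfied: the briefing note contains personal medical information; the briefing note is privileged. But: (h) is triggered — the baseline figure is 454, below the 546 limit. (i) is triggered (a current Class D Notice is held), but is displaced by (j): (j) operates against (i): Viggo is the subject of the briefing note. (k) would limit (j) — a current General Exemption Letter is held — but (l) sets (k) aside: (l) operates against (k): a current Provisional Clearance is held. (b) is therefore removed.
Exception (c) requires that disclosure would reveal the identity of a confidential informant; but the briefing note contains no informant information, so (c) is unavailable.
Exception (d) fails — the briefing note has been formally adopted.
Exception (e) fails — the qualifying period is 15 days, not less than 10 days.
Every exception is unavailable, so the rule governs.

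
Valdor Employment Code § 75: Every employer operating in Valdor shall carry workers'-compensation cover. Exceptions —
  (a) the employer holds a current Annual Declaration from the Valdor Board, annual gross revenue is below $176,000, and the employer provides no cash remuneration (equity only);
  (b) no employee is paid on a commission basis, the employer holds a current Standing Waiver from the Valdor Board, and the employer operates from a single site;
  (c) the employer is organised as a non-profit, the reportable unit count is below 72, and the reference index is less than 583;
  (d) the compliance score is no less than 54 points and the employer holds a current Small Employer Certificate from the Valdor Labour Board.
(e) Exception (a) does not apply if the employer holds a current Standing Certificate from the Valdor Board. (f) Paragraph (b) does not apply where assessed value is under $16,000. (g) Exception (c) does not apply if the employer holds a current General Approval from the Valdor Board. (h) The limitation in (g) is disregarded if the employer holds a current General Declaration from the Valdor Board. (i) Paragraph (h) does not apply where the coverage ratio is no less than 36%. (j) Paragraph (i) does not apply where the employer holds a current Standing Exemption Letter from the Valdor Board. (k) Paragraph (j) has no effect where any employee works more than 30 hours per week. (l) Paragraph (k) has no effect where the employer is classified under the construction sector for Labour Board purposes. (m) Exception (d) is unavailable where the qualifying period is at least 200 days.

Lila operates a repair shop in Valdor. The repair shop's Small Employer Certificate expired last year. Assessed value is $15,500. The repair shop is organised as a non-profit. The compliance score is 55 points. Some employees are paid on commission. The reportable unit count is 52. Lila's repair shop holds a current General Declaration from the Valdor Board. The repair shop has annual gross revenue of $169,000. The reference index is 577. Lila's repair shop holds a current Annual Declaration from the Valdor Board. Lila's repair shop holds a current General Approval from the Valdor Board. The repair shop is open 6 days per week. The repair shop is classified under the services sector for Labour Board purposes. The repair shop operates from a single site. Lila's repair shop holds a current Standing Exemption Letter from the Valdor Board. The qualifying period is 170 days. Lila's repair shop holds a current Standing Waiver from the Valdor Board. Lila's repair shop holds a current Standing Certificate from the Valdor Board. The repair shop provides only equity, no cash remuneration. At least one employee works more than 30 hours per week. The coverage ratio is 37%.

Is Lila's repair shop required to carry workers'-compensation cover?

All of (a)'s requirements are met (a current Annual Declaration is held; annual gross revenue is $169,000, below the $176,000 limit; remuneration is equity-only). But applying paragraph (e): (e) operates against (a): a current Standing Certificate is held. So (a) is unavailable.
Exception (b) does not apply: some employees are paid on commission.
Exception (c): the employer is a non-profit; the reportable unit count is 52, below the 72 limit; the reference index is 577, less than the 583 limit — every condition holds. But: (g) applies — a current General Approval is held. (h) would limit (g) — a current General Declaration is held — but (i) sets (h) aside: (i) operates against (h): the coverage ratio is 37%, meeting the 36% threshold. (j) applies (a current Standing Exemption Letter is held), but is set aside by (k): (k) applies — at least one employee exceeds 30 hours/week. (l), which would lift (k), is not triggered — the repair shop is classified under the services sector. So (c) is unavailable.
Exception (d) does not apply: the Small Employer Certificate has expired.
Every exception is unavailable, so the rule governs.

Yes — Lila's repair shop must carry workers'-compensation cover.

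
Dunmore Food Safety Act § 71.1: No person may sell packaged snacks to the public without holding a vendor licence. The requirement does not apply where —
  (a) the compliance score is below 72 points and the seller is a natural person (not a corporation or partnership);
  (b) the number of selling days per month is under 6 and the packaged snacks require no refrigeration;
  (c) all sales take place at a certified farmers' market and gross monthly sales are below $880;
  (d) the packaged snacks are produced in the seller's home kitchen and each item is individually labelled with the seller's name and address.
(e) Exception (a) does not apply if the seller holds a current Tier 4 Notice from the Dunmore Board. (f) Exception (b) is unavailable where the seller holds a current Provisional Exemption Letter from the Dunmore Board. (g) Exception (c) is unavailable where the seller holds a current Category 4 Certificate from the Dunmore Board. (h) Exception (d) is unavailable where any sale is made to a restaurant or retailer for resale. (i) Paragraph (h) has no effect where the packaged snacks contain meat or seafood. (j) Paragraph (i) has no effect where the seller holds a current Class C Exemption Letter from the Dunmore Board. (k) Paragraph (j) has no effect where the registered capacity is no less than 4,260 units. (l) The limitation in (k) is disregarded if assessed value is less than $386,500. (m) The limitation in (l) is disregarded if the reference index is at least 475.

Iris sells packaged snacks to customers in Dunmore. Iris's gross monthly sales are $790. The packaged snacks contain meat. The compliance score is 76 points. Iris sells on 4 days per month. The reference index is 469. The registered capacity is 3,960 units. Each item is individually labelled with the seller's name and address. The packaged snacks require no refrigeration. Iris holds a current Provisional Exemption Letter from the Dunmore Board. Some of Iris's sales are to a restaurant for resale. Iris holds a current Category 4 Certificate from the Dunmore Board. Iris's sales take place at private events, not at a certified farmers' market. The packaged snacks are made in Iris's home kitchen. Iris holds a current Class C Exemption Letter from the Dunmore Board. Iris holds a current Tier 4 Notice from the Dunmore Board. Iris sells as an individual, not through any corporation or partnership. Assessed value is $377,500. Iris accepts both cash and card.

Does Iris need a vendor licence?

Exception (a) requires that the compliance score is below 72 points; but the compliance score is 76 points, not below 72 points, so (a) is unavailable.
Exception (b): the number of selling days per month is 4, under the 6 limit; the packaged snacks are shelf-stable — every condition holds. However, paragraph (f) must be considered: (f) is triggered — a current Provisional Exemption Letter is held. Exception (b) does not apply.
Exception (c) fails — sales are at private events, not a certified farmers' market.
All of (d)'s requirements are met (the packaged snacks are home-kitchen produced; items are individually labelled). But applying paragraphs (h)–(m): (h) applies — some sales are to a restaurant for resale. (i) is engaged (the packaged snacks contain meat), but is itself disapplied by (j): (j) is engaged — a current Class C Exemption Letter is held. (k) is inapplicable (the registered capacity is 3,960 units, short of 4,260 units), so (j) stands. (d) is therefore removed.
None of the exceptions is available; § 71.1 applies in full.

Yes — Iris must hold a vendor licence.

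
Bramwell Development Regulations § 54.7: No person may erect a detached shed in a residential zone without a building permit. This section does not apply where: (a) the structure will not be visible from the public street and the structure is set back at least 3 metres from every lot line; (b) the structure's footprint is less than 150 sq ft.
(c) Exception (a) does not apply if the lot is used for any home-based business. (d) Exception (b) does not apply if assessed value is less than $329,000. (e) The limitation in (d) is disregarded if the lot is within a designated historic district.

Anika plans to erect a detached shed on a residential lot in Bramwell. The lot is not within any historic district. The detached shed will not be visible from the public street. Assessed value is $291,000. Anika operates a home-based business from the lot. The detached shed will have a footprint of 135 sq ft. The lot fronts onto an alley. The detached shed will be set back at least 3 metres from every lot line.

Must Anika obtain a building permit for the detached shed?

Exception (a)'s conditions are all satisfied: the structure will not be visible from the street; the setback is at least 3 m on every side. Turning to paragraph (c): (c) operates against (a): a home-based business operates on the lot. (a) is therefore removed.
Exception (b): the structure's footprint is 135 sq ft, less than the 150 sq ft limit — every condition holds. But: (d) operates against (b): assessed value is $291,000, less than the $329,000 limit. (e), which would lift (d), is not engaged — the lot is not in a historic district. So (b) is unavailable.
No exception applies. The general rule governs.

Yes — Anika must obtain a building permit.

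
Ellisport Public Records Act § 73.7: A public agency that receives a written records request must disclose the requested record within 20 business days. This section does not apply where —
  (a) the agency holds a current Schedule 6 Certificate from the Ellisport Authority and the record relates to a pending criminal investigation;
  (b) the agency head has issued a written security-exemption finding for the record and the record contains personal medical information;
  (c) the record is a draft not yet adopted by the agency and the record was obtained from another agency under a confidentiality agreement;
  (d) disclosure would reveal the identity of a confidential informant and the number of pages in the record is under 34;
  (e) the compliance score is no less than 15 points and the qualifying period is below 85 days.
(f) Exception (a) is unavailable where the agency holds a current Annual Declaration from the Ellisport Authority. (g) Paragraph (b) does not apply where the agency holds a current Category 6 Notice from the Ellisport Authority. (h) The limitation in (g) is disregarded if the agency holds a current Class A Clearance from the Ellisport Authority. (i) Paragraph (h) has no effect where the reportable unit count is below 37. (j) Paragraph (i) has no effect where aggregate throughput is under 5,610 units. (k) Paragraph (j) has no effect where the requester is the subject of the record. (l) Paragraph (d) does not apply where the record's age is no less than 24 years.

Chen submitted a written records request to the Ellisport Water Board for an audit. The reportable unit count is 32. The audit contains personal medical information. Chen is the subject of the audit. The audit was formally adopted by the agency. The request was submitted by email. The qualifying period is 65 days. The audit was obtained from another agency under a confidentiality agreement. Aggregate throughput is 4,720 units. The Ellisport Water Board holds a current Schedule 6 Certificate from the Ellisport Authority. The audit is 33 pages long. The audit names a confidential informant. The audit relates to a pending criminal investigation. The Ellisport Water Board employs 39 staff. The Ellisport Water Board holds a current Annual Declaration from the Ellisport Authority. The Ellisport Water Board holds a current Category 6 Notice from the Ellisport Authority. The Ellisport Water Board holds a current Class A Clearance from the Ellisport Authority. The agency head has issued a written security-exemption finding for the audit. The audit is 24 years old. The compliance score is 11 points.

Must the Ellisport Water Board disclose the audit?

Exception (a): a current Schedule 6 Certificate is held; the audit relates to a pending investigation — every condition holds. But applying paragraph (f): (f) operates against (a): a current Annual Declaration is held. So (a) is unavailable.
Exception (b)'s conditions are all satisfied: a written security-exemption finding has been issued; the audit contains personal medical information. However, paragraphs (g)–(k) must be considered: (g) applies — a current Category 6 Notice is held. (h) would limit (g) — a current Class A Clearance is held — but (i) sets (h) aside: (i) applies — the reportable unit count is 32, below the 37 limit. (j) applies (aggregate throughput is 4,720 units, under the 5,610 units limit), but is overridden by (k): (k) applies — Chen is the subject of the audit. (b) is therefore removed.
Exception (c) does not apply: the audit has been formally adopted.
Exception (d): the audit names a confidential informant; the number of pages in the record is 33, under the 34 limit — every condition holds. But applying paragraph (l): (l) is engaged — the record's age is 24 years, meeting the 24 years threshold. So (d) is unavailable.
Exception (e) requires that the compliance score is no less than 15 points; but the compliance score is 11 points, short of 15 points, so (e) is unavailable.
No exception displaces § 73.7.

Yes — the Ellisport Water Board must disclose the audit.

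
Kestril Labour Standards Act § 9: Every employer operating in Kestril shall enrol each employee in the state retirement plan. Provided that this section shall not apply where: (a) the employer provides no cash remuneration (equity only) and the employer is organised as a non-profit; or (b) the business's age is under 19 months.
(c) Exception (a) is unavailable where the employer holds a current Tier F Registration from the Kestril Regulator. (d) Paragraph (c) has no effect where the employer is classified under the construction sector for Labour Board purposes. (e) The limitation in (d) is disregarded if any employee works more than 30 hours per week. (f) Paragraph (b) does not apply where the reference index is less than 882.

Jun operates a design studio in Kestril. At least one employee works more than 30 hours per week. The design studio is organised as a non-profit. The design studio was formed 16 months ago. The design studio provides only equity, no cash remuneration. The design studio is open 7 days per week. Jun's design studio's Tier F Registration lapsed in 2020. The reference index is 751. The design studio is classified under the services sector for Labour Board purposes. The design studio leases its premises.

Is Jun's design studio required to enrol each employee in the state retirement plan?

Exception (a) is satisfied on its face — remuneration is equity-only; the employer is a non-profit. Considering the limiting provisions: (c), which would limit (a), is not triggered: there is no Tier F Registration in force. So (a) applies.
Exception (b) is satisfied on its face — the business's age is 16 months, under the 19 months limit. But applying paragraph (f): (f) operates against (b): the reference index is 751, less than the 882 limit. So (b) is unavailable.

No — exception (a) applies; Jun's design studio is not required to enrol each employee in the state retirement plan.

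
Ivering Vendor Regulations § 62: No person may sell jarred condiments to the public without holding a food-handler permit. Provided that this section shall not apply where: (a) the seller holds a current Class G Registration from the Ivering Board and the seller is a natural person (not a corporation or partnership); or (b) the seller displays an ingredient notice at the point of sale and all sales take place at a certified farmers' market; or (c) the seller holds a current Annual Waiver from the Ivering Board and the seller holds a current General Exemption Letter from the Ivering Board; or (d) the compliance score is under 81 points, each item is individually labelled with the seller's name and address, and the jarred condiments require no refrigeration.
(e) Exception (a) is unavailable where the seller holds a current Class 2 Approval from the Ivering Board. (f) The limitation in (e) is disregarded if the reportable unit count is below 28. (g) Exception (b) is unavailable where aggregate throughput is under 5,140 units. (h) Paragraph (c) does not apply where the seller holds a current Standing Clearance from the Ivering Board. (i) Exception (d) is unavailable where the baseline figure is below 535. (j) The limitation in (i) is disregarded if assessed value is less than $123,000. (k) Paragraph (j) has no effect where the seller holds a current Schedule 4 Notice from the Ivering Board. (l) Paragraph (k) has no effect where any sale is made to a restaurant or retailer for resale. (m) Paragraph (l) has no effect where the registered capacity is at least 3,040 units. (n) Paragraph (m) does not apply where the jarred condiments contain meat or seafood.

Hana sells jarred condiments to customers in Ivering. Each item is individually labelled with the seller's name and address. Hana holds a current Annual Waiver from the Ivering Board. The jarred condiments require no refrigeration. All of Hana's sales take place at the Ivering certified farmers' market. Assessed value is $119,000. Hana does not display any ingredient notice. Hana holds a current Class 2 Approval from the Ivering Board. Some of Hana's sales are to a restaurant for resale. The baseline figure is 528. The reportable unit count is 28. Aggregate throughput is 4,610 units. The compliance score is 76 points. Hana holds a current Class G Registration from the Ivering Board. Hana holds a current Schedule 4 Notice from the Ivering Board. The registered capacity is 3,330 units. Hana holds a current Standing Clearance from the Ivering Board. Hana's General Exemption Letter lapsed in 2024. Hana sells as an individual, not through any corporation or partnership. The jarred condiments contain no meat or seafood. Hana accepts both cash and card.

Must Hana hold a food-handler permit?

Exception (a)'s conditions are all satisfied: a current Class G Registration is held; the seller is a natural person. However, paragraphs (e)–(f) must be considered: (e) operates against (a): a current Class 2 Approval is held. (f), which would lift (e), does not operate here — the reportable unit count is 28, not below 28. So (a) is unavailable.
Exception (b) requires that the seller displays an ingredient notice at the point of sale; but no ingredient notice is displayed, so (b) is unavailable.
Exception (c) requires that the seller holds a current General Exemption Letter from the Ivering Board; but no current General Exemption Letter is held, so (c) is unavailable.
Exception (d): the compliance score is 76 points, under the 81 points limit; items are individually labelled; the jarred condiments are shelf-stable — every condition holds. However, paragraphs (i)–(n) must be considered: (i) is triggered — the baseline figure is 528, below the 535 limit. (j) operates (assessed value is $119,000, less than the $123,000 limit), but is itself disapplied by (k): (k) operates against (j): a current Schedule 4 Notice is held. (l) is engaged (some sales are to a restaurant for resale), but is overridden by (m): (m) operates against (l): the registered capacity is 3,330 units, meeting the 3,040 units threshold. (n) is not triggered (the jarred condiments contain no meat or seafood), so (m) stands. So (d) is unavailable.
None of the exceptions is available; § 62 applies in full.

Yes — Hana must hold a food-handler permit.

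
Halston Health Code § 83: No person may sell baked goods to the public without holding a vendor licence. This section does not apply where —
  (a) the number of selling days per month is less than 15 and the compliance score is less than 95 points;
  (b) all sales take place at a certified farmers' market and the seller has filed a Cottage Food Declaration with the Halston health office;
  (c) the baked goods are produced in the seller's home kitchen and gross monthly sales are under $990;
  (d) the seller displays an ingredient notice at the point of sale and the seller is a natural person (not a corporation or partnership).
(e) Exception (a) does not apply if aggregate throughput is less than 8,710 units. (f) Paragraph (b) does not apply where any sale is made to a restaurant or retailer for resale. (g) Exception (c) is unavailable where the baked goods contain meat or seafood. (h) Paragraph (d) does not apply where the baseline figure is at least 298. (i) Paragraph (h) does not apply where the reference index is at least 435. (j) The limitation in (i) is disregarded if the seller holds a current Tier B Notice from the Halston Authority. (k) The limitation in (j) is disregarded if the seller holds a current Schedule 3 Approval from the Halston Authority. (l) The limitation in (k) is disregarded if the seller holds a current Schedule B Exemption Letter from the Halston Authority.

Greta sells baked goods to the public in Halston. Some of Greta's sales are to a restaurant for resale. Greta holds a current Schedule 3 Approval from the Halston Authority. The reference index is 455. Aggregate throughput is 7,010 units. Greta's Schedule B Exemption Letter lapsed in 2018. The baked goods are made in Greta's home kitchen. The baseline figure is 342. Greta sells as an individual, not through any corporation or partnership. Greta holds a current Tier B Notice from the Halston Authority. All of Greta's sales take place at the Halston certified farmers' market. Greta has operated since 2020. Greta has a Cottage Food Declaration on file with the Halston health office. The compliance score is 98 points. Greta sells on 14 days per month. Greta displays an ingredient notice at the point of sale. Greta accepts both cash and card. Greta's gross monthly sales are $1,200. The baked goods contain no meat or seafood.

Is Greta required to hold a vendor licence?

Exception (a) does not apply: the compliance score is 98 points, not less than 95 points.
Exception (b): all sales are at a certified farmers' market; a Cottage Food Declaration is on file — every condition holds. Turning to paragraph (f): (f) operates against (b): some sales are to a restaurant for resale. (b) is therefore removed.
Exception (c) requires that gross monthly sales are under $990; but gross monthly sales are $1,200, not under $990, so (c) is unavailable.
All of (d)'s requirements are met (an ingredient notice is displayed; the seller is a natural person). Under paragraphs (h)–(l): (h) would limit (d) — the baseline figure is 342, meeting the 298 threshold — but (i) sets (h) aside: (i) operates against (h): the reference index is 455, meeting the 435 threshold. (j) would limit (i) — a current Tier B Notice is held — but (k) sets (j) aside: (k) operates — a current Schedule 3 Approval is held. (l) is not engaged (no current Schedule B Exemption Letter is held), so (k) stands. Exception (d) stands.

No — exception (d) applies; Greta is not required to hold a vendor licence.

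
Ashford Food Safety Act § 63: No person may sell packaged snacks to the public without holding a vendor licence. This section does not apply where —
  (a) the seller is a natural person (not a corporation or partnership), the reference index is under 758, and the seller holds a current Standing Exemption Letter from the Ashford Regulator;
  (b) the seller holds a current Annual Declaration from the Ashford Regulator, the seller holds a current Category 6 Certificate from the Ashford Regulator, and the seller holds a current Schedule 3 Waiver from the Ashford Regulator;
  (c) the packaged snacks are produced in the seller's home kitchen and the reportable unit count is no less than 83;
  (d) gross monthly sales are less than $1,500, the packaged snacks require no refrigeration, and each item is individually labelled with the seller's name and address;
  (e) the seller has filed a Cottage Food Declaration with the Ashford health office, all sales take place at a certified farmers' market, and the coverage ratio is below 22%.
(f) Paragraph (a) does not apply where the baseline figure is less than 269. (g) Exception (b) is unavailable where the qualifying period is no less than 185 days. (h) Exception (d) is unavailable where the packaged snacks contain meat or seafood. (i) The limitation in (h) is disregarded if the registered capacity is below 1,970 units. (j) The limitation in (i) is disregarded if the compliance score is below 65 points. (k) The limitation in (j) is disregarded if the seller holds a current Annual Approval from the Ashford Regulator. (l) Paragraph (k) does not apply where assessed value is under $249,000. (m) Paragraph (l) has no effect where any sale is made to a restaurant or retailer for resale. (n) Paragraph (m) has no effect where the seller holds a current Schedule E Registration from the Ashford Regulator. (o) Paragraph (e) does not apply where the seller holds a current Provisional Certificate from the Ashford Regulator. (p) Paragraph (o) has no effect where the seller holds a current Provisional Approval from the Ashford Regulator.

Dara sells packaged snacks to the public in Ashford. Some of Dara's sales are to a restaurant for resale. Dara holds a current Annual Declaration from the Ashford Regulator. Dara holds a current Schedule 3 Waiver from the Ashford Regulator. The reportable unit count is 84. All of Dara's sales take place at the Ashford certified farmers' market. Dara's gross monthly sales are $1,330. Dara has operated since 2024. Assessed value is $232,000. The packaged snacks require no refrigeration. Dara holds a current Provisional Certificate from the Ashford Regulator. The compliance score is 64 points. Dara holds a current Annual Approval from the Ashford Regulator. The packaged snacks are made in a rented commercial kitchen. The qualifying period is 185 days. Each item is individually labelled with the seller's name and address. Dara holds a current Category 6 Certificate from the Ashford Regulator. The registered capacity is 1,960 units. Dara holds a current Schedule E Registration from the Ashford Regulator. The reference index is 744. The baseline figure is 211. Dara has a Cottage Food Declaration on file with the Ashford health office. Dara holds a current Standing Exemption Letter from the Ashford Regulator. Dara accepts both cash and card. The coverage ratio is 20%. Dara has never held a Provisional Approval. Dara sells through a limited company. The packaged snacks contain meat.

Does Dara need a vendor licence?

Yes — Dara must hold a vendor licence.

Exception (a) requires that the seller is a natural person (not a corporation or partnership); but the seller operates through a limited company, so (a) is unavailable.
Exception (b) is satisfied on its face — a current Annual Declaration is held; a current Category 6 Certificate is held; a current Schedule 3 Waiver is held. But: (g) operates against (b): the qualifying period is 185 days, meeting the 185 days threshold. So (b) is unavailable.
Exception (c) fails — the packaged snacks are made in a commercial kitchen, not a home kitchen.
Exception (d)'s conditions are all satisfied: gross monthly sales are $1,330, less than the $1,500 limit; the packaged snacks are shelf-stable; items are individually labelled. But applying paragraphs (h)–(n): (h) operates against (d): the packaged snacks contain meat. (i) is engaged (the registered capacity is 1,960 units, below the 1,970 units limit), but is overridden by (j): (j) is engaged — the compliance score is 64 points, below the 65 points limit. (k) applies (a current Annual Approval is held), but is displaced by (l): (l) applies — assessed value is $232,000, under the $249,000 limit. (m) is engaged (some sales are to a restaurant for resale), but is set aside by (n): (n) operates — a current Schedule E Registration is held. So (d) is unavailable.
Exception (e): a Cottage Food Declaration is on file; all sales are at a certified farmers' market; the coverage ratio is 20%, below the 22% limit — every condition holds. However, paragraphs (o)–(p) must be considered: (o) operates against (e): a current Provisional Certificate is held. (p) is not triggered (the Provisional Approval is not current), so (o) stands. (e) is therefore removed.
No exception applies. The general rule governs.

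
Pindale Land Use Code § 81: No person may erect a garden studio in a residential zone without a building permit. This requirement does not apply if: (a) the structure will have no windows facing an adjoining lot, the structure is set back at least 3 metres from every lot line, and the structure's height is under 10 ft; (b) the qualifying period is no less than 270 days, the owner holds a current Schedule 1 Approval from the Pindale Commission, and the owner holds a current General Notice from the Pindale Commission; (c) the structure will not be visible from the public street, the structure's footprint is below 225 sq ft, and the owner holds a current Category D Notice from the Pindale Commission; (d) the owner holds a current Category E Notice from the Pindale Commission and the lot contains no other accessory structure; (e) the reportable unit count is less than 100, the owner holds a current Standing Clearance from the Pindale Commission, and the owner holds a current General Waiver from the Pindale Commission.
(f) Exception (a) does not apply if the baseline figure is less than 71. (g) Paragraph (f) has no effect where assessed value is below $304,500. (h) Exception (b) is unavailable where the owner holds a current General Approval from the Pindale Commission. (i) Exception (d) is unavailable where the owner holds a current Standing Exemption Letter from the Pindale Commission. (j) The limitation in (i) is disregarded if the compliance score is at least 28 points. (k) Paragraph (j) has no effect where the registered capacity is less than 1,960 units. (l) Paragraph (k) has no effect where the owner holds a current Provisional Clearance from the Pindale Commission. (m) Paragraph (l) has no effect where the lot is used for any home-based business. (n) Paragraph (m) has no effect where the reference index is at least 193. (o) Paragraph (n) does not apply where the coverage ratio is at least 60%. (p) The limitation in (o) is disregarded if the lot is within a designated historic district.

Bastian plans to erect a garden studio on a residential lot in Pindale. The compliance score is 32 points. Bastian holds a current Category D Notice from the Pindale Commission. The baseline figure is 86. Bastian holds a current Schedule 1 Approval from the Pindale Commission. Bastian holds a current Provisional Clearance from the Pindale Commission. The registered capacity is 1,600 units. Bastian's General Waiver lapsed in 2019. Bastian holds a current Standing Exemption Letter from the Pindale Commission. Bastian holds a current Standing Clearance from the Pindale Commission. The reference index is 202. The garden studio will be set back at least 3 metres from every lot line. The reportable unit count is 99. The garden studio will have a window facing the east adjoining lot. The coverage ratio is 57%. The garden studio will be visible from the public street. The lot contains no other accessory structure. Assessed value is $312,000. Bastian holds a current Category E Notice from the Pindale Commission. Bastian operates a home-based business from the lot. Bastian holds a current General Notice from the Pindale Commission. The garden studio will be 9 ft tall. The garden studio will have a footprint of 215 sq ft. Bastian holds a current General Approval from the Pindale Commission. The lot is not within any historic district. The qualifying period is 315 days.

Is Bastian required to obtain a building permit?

No — exception (d) applies; Bastian does not need a building permit.

Exception (a) requires that the structure will have no windows facing an adjoining lot; but a window faces an adjoining lot, so (a) is unavailable.
Exception (b)'s conditions are all satisfied: the qualifying period is 315 days, meeting the 270 days threshold; a current Schedule 1 Approval is held; a current General Notice is held. However, paragraph (h) must be considered: (h) operates against (b): a current General Approval is held. Exception (b) does not apply.
Exception (c) does not apply: the structure will be visible from the street.
Exception (d) is satisfied on its face — a current Category E Notice is held; the lot has no other accessory structure. Considering the limiting provisions: (i) would limit (d) — a current Standing Exemption Letter is held — but (j) sets (i) aside: (j) operates against (i): the compliance score is 32 points, meeting the 28 points threshold. (k) is triggered (the registered capacity is 1,600 units, less than the 1,960 units limit), but is set aside by (l): (l) operates against (k): a current Provisional Clearance is held. (m) would limit (l) — a home-based business operates on the lot — but (n) sets (m) aside: (n) applies — the reference index is 202, meeting the 193 threshold. (o) is not triggered (the coverage ratio is 57%, short of 60%), so (n) stands. Exception (d) stands.
Exception (e) does not apply: no current General Waiver is held.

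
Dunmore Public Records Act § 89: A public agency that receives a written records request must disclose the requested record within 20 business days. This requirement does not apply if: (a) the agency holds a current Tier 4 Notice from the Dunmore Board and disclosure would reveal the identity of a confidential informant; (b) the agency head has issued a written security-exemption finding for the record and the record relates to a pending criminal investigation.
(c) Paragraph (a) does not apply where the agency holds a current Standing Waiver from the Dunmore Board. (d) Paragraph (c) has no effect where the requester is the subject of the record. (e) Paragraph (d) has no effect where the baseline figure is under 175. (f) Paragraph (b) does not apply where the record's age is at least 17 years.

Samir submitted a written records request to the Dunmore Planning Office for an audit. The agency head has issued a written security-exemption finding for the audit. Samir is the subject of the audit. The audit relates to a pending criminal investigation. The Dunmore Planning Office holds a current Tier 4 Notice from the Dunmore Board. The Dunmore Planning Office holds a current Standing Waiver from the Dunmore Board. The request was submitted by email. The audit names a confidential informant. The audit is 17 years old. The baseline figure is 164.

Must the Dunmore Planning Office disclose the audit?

All of (a)'s requirements are met (a current Tier 4 Notice is held; the audit names a confidential informant). But applying paragraphs (c)–(e): (c) is triggered — a current Standing Waiver is held. (d) would limit (c) — Samir is the subject of the audit — but (e) sets (d) aside: (e) operates — the baseline figure is 164, under the 175 limit. Exception (a) does not apply.
All of (b)'s requirements are met (a written security-exemption finding has been issued; the audit relates to a pending investigation). But applying paragraph (f): (f) is triggered — the record's age is 17 years, meeting the 17 years threshold. So (b) is unavailable.
No exception displaces § 89.

Yes — the Dunmore Planning Office must disclose the audit.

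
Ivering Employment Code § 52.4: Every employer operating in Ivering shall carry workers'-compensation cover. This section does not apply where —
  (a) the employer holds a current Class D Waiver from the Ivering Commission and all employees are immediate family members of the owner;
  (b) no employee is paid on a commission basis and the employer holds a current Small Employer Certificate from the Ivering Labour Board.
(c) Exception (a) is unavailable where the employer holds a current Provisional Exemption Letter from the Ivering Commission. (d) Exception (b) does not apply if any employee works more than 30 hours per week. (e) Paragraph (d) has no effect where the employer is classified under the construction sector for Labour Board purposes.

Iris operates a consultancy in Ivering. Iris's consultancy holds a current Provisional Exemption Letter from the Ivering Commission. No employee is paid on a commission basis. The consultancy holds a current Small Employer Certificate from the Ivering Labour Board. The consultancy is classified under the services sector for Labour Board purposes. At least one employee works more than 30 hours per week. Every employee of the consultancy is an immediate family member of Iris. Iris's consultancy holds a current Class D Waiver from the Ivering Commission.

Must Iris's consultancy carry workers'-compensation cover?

Yes — Iris's consultancy must carry workers'-compensation cover.

Exception (a) is satisfied on its face — a current Class D Waiver is held; every employee is an immediate family member. But applying paragraph (c): (c) operates — a current Provisional Exemption Letter is held. So (a) is unavailable.
Exception (b) is satisfied on its face — no employee is paid on commission; a current Small Employer Certificate is held. But applying paragraphs (d)–(e): (d) is triggered — at least one employee exceeds 30 hours/week. (e), which would lift (d), is not triggered — the consultancy is classified under the services sector. (b) is therefore removed.
No exception applies. The general rule governs.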